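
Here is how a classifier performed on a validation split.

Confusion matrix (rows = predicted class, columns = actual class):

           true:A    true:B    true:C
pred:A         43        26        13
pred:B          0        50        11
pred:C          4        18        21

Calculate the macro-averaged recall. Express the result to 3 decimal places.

Per-class recall (TP/(TP+FN)):
  A: TP=43, FN=0+4=4 → 43/47 = 0.9149
  B: TP=50, FN=26+18=44 → 50/94 = 0.5319
  C: TP=21, FN=13+11=24 → 21/45 = 0.4667
Macro-recall = mean = (0.9149 + 0.5319 + 0.4667) / 3 = 0.638

0.638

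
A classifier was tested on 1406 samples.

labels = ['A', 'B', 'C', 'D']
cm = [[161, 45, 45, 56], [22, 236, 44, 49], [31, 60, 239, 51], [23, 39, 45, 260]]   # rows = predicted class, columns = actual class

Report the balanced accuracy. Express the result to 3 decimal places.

Balanced accuracy = mean of per-class recall.
  A: recall = 161/237 = 0.6793
  B: recall = 236/380 = 0.6211
  C: recall = 239/373 = 0.6408
  D: recall = 260/416 = 0.6250
Mean = (0.6793 + 0.6211 + 0.6408 + 0.6250) / 4 = 0.642

0.642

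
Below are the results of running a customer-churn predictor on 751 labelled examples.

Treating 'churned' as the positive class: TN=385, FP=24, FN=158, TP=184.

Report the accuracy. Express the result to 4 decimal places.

Accuracy = (TP+TN)/N = (184+385)/751 = 0.7577

0.7577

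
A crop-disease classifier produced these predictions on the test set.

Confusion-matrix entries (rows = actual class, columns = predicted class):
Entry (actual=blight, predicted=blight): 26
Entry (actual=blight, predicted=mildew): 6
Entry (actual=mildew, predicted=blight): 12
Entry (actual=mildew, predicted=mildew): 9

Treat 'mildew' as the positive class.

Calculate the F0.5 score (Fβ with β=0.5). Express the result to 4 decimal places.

0.5556

Fβ = (1+β²)·TP / ((1+β²)·TP + β²·FN + FP), with β²=1/4
= 1.25·9 / (1.25·9 + 0.25·12 + 6) = 0.5556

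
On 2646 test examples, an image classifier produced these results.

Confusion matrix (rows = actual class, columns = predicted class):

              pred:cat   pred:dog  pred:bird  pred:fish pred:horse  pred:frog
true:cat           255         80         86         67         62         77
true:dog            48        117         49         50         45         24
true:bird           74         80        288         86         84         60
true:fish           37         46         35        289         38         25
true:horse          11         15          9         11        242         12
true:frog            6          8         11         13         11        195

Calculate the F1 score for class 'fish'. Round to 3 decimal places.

Treat 'fish' as positive and all other classes as negative.
F1 score = 2·TP/(2·TP+FP+FN).
fish: TP=289, FP=67+50+86+11+13=227, FN=37+46+35+38+25=181 → 578/986 = 0.5862

0.586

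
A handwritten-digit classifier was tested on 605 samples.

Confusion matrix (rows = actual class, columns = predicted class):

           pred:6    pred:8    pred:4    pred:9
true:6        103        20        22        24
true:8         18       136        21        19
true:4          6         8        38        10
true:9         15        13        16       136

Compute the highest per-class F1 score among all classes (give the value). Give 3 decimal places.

0.737

Per-class F1 score (2·TP/(2·TP+FP+FN)):
  6: TP=103, FP=18+6+15=39, FN=20+22+24=66 → 206/311 = 0.6624
  8: TP=136, FP=20+8+13=41, FN=18+21+19=58 → 272/371 = 0.7332
  4: TP=38, FP=22+21+16=59, FN=6+8+10=24 → 76/159 = 0.4780
  9: TP=136, FP=24+19+10=53, FN=15+13+16=44 → 272/369 = 0.7371
Highest is class '9' with F1 score = 0.737.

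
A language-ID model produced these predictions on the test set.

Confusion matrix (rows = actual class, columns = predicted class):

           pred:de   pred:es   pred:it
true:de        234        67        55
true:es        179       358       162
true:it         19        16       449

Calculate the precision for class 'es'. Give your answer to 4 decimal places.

precision = TP/(TP+FP).
es: TP=358, FP=67+16=83 → 358/441 = 0.81179

0.8118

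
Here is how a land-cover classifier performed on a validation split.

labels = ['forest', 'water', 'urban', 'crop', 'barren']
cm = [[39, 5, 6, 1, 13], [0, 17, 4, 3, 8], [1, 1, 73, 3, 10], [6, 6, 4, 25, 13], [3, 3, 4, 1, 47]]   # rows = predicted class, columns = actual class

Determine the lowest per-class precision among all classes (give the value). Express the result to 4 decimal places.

Per-class precision (TP/(TP+FP)):
  forest: TP=39, FP=5+6+1+13=25 → 39/64 = 0.60938
  water: TP=17, FP=0+4+3+8=15 → 17/32 = 0.53125
  urban: TP=73, FP=1+1+3+10=15 → 73/88 = 0.82955
  crop: TP=25, FP=6+6+4+13=29 → 25/54 = 0.46296
  barren: TP=47, FP=3+3+4+1=11 → 47/58 = 0.81034
Lowest is class 'crop' with precision = 0.4630.

0.4630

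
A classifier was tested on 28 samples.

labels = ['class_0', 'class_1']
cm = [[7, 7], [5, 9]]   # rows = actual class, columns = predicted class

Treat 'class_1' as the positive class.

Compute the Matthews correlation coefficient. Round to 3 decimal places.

0.144

MCC = (TP·TN − FP·FN) / √((TP+FP)(TP+FN)(TN+FP)(TN+FN))
Numerator = 9·7 − 7·5 = 28
Denominator = √(16·14·14·12) = √37632 = 193.9897
MCC = 28 / 193.9897 = 0.144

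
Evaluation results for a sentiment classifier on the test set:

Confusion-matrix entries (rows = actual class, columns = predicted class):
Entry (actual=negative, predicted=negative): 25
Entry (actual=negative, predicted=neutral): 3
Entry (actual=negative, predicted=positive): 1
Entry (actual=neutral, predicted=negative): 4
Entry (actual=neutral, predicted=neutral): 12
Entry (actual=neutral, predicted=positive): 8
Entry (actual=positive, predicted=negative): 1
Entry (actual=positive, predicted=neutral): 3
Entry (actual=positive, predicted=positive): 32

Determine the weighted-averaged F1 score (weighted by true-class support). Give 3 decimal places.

0.766

Per-class F1 score (2·TP/(2·TP+FP+FN)):
  negative: TP=25, FP=4+1=5, FN=3+1=4 → 50/59 = 0.8475
  neutral: TP=12, FP=3+3=6, FN=4+8=12 → 24/42 = 0.5714
  positive: TP=32, FP=1+8=9, FN=1+3=4 → 64/77 = 0.8312
Weighted-F1 score = Σ (supportᵢ/N)·F1 scoreᵢ with N=89: (29/89)·0.8475 + (24/89)·0.5714 + (36/89)·0.8312 = 0.766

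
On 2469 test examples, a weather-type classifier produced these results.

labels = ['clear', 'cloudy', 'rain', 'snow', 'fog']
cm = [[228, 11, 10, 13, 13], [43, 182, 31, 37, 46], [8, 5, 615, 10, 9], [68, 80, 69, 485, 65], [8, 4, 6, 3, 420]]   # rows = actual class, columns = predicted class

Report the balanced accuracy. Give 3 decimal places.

Balanced accuracy = mean of per-class recall.
  clear: recall = 228/275 = 0.8291
  cloudy: recall = 182/339 = 0.5369
  rain: recall = 615/647 = 0.9505
  snow: recall = 485/767 = 0.6323
  fog: recall = 420/441 = 0.9524
Mean = (0.8291 + 0.5369 + 0.9505 + 0.6323 + 0.9524) / 5 = 0.780

0.780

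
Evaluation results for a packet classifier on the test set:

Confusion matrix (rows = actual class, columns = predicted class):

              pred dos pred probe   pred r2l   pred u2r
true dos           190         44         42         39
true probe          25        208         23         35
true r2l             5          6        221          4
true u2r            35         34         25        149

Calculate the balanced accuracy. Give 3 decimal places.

0.717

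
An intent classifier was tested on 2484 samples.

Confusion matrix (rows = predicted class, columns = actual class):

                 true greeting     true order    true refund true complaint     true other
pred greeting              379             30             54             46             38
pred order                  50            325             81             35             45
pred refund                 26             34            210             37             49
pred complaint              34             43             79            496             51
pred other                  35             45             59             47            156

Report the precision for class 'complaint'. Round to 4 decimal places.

0.7055

Take TP from the diagonal, FP from the rest of the 'complaint' prediction marginal, FN from the rest of the 'complaint' actual marginal.
precision = TP/(TP+FP).
complaint: TP=496, FP=34+43+79+51=207 → 496/703 = 0.70555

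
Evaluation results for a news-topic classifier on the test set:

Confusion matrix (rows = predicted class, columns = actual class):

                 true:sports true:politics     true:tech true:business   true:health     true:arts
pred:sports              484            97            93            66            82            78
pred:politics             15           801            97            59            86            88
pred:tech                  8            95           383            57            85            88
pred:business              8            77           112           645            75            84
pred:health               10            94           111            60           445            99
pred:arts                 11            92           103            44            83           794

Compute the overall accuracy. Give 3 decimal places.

0.622

Accuracy = trace / total = (484+801+383+645+445+794=3552) / 5709 = 3552/5709 = 0.622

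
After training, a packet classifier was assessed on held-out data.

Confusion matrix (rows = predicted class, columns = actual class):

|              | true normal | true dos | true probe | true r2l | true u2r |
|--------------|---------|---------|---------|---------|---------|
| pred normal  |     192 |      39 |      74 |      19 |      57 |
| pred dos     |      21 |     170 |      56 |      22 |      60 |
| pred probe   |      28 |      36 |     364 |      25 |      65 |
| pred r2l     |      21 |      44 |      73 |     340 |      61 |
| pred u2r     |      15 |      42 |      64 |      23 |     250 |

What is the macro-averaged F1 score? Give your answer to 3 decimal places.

0.600

Per-class F1 score (2·TP/(2·TP+FP+FN)):
  normal: TP=192, FP=39+74+19+57=189, FN=21+28+21+15=85 → 384/658 = 0.5836
  dos: TP=170, FP=21+56+22+60=159, FN=39+36+44+42=161 → 340/660 = 0.5152
  probe: TP=364, FP=28+36+25+65=154, FN=74+56+73+64=267 → 728/1149 = 0.6336
  r2l: TP=340, FP=21+44+73+61=199, FN=19+22+25+23=89 → 680/968 = 0.7025
  u2r: TP=250, FP=15+42+64+23=144, FN=57+60+65+61=243 → 500/887 = 0.5637
Macro-F1 score = mean = (0.5836 + 0.5152 + 0.6336 + 0.7025 + 0.5637) / 5 = 0.600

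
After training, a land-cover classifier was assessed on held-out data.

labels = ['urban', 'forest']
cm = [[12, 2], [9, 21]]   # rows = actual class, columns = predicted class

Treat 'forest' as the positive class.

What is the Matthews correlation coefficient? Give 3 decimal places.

MCC = (TP·TN − FP·FN) / √((TP+FP)(TP+FN)(TN+FP)(TN+FN))
Numerator = 21·12 − 2·9 = 234
Denominator = √(23·30·14·21) = √202860 = 450.3998
MCC = 234 / 450.3998 = 0.520

0.520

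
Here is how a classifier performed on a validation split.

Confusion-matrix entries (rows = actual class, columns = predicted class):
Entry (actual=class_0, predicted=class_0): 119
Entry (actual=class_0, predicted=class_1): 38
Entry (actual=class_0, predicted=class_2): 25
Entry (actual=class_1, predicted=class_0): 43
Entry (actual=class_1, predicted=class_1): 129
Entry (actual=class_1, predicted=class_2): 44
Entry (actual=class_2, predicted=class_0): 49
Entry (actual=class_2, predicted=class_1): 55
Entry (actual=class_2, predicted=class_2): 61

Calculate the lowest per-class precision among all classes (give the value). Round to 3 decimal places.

0.469

Per-class precision (TP/(TP+FP)):
  class_0: TP=119, FP=43+49=92 → 119/211 = 0.5640
  class_1: TP=129, FP=38+55=93 → 129/222 = 0.5811
  class_2: TP=61, FP=25+44=69 → 61/130 = 0.4692
Lowest is class 'class_2' with precision = 0.469.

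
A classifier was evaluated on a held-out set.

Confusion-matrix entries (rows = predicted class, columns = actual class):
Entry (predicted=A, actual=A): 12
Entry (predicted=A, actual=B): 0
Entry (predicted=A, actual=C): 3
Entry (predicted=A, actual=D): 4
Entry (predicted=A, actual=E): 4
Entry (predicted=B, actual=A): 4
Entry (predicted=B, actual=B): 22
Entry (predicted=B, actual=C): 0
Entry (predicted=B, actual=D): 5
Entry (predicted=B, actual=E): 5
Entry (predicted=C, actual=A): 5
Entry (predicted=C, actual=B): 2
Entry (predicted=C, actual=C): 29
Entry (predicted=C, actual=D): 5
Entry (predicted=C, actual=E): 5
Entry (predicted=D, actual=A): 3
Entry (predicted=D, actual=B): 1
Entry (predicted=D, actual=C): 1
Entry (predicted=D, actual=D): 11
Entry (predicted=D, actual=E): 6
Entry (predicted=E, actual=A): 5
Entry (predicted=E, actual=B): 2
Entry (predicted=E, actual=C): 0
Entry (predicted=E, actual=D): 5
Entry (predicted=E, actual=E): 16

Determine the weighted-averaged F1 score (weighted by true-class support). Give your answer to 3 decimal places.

0.562

Per-class F1 score (2·TP/(2·TP+FP+FN)):
  A: TP=12, FP=0+3+4+4=11, FN=4+5+3+5=17 → 24/52 = 0.4615
  B: TP=22, FP=4+0+5+5=14, FN=0+2+1+2=5 → 44/63 = 0.6984
  C: TP=29, FP=5+2+5+5=17, FN=3+0+1+0=4 → 58/79 = 0.7342
  D: TP=11, FP=3+1+1+6=11, FN=4+5+5+5=19 → 22/52 = 0.4231
  E: TP=16, FP=5+2+0+5=12, FN=4+5+5+6=20 → 32/64 = 0.5000
Weighted-F1 score = Σ (supportᵢ/N)·F1 scoreᵢ with N=155: (29/155)·0.4615 + (27/155)·0.6984 + (33/155)·0.7342 + (30/155)·0.4231 + (36/155)·0.5000 = 0.562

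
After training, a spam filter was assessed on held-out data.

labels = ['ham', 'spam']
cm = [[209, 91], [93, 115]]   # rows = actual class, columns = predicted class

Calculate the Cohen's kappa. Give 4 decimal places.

Observed agreement pₒ = trace/N = 324/508 = 0.63780
Expected agreement pₑ = Σ (rowᵢ·colᵢ)/N² = (300·302 + 208·206)/508² = 0.51711
κ = (pₒ − pₑ)/(1 − pₑ) = (0.63780 − 0.51711)/(1 − 0.51711) = 0.2499

0.2499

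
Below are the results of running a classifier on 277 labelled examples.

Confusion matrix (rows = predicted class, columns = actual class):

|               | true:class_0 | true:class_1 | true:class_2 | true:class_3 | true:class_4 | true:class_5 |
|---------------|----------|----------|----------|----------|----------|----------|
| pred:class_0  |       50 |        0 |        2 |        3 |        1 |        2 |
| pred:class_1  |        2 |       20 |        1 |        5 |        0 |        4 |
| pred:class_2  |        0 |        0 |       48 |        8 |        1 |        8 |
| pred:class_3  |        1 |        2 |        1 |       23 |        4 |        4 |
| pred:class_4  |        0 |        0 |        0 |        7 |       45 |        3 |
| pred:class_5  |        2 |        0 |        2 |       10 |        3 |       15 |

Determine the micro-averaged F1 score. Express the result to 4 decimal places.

Micro-averaging pools counts across classes: ΣTP=201, ΣFP=76, ΣFN=76.
Micro-F1 score = 2·TP/(2·TP+FP+FN) on pooled counts = 0.7256 (equals overall accuracy in single-label multiclass).

0.7256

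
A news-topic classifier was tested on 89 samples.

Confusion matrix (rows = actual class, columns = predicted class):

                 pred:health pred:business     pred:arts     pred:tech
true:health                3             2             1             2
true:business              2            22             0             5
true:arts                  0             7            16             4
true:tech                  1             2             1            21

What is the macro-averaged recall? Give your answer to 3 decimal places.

Per-class recall (TP/(TP+FN)):
  health: TP=3, FN=2+1+2=5 → 3/8 = 0.3750
  business: TP=22, FN=2+0+5=7 → 22/29 = 0.7586
  arts: TP=16, FN=0+7+4=11 → 16/27 = 0.5926
  tech: TP=21, FN=1+2+1=4 → 21/25 = 0.8400
Macro-recall = mean = (0.3750 + 0.7586 + 0.5926 + 0.8400) / 4 = 0.642

0.642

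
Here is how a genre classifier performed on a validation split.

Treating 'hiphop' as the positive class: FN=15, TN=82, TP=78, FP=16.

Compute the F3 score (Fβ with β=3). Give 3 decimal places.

0.838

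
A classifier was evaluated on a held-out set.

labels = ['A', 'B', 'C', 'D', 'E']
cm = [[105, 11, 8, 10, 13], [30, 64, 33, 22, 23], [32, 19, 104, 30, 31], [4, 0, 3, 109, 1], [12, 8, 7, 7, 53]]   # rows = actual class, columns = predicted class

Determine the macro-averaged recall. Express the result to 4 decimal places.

Per-class recall (TP/(TP+FN)):
  A: TP=105, FN=11+8+10+13=42 → 105/147 = 0.71429
  B: TP=64, FN=30+33+22+23=108 → 64/172 = 0.37209
  C: TP=104, FN=32+19+30+31=112 → 104/216 = 0.48148
  D: TP=109, FN=4+0+3+1=8 → 109/117 = 0.93162
  E: TP=53, FN=12+8+7+7=34 → 53/87 = 0.60920
Macro-recall = mean = (0.71429 + 0.37209 + 0.48148 + 0.93162 + 0.60920) / 5 = 0.6217

0.6217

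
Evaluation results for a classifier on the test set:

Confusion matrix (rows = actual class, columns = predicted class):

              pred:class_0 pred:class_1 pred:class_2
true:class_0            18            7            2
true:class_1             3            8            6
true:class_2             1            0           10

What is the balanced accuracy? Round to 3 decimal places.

0.682

Balanced accuracy = mean of per-class recall.
  class_0: recall = 18/27 = 0.6667
  class_1: recall = 8/17 = 0.4706
  class_2: recall = 10/11 = 0.9091
Mean = (0.6667 + 0.4706 + 0.9091) / 3 = 0.682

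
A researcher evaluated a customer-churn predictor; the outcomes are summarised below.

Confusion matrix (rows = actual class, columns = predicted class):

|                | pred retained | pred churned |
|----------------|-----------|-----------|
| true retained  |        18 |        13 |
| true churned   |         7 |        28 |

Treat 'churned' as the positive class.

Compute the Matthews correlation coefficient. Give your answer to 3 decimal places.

0.392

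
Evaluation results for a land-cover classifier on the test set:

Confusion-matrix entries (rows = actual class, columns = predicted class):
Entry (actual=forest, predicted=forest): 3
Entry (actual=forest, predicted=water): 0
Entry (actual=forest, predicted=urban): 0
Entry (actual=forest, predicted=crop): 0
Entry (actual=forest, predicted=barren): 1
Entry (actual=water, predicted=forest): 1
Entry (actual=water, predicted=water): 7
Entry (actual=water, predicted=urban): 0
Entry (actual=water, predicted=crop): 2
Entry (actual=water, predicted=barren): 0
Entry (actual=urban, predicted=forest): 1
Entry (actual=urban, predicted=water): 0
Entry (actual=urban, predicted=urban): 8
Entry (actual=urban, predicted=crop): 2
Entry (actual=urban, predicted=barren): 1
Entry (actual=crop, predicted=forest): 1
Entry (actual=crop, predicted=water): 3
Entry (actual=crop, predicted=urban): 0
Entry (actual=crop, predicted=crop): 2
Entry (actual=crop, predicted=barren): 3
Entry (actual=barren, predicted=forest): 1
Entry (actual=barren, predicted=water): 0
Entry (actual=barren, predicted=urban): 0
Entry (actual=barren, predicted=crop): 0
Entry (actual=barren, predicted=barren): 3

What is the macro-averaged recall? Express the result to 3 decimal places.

Per-class recall (TP/(TP+FN)):
  forest: TP=3, FN=0+0+0+1=1 → 3/4 = 0.7500
  water: TP=7, FN=1+0+2+0=3 → 7/10 = 0.7000
  urban: TP=8, FN=1+0+2+1=4 → 8/12 = 0.6667
  crop: TP=2, FN=1+3+0+3=7 → 2/9 = 0.2222
  barren: TP=3, FN=1+0+0+0=1 → 3/4 = 0.7500
Macro-recall = mean = (0.7500 + 0.7000 + 0.6667 + 0.2222 + 0.7500) / 5 = 0.618

0.618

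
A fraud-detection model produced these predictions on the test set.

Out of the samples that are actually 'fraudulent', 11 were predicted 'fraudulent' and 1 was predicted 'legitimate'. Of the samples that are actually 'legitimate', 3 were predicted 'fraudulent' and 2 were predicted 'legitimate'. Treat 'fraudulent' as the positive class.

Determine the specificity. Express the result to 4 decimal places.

Specificity = TN/(TN+FP) = 2/(2+3) = 0.4000

0.4000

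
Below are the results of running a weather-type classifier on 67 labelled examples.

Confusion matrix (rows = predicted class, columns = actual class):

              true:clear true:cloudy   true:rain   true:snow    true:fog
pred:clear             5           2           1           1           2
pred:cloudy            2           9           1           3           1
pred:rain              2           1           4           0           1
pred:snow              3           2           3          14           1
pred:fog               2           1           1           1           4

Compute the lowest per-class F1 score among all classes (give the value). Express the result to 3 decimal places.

0.400

Per-class F1 score (2·TP/(2·TP+FP+FN)):
  clear: TP=5, FP=2+1+1+2=6, FN=2+2+3+2=9 → 10/25 = 0.4000
  cloudy: TP=9, FP=2+1+3+1=7, FN=2+1+2+1=6 → 18/31 = 0.5806
  rain: TP=4, FP=2+1+0+1=4, FN=1+1+3+1=6 → 8/18 = 0.4444
  snow: TP=14, FP=3+2+3+1=9, FN=1+3+0+1=5 → 28/42 = 0.6667
  fog: TP=4, FP=2+1+1+1=5, FN=2+1+1+1=5 → 8/18 = 0.4444
Lowest is class 'clear' with F1 score = 0.400.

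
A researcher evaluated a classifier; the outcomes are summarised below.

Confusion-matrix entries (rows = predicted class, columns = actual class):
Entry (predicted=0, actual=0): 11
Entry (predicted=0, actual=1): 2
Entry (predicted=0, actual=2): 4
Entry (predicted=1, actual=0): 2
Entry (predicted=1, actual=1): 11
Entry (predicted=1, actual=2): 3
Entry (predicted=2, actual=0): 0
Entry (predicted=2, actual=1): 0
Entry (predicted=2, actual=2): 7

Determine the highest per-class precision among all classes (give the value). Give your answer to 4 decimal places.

1.0000

Per-class precision (TP/(TP+FP)):
  0: TP=11, FP=2+4=6 → 11/17 = 0.64706
  1: TP=11, FP=2+3=5 → 11/16 = 0.68750
  2: TP=7, FP=0+0=0 → 7/7 = 1.00000
Highest is class '2' with precision = 1.0000.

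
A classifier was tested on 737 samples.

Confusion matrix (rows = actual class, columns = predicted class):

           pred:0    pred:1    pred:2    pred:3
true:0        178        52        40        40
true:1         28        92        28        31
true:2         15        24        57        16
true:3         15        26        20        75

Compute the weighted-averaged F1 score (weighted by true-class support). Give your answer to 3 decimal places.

0.554

Per-class F1 score (2·TP/(2·TP+FP+FN)):
  0: TP=178, FP=28+15+15=58, FN=52+40+40=132 → 356/546 = 0.6520
  1: TP=92, FP=52+24+26=102, FN=28+28+31=87 → 184/373 = 0.4933
  2: TP=57, FP=40+28+20=88, FN=15+24+16=55 → 114/257 = 0.4436
  3: TP=75, FP=40+31+16=87, FN=15+26+20=61 → 150/298 = 0.5034
Weighted-F1 score = Σ (supportᵢ/N)·F1 scoreᵢ with N=737: (310/737)·0.6520 + (179/737)·0.4933 + (112/737)·0.4436 + (136/737)·0.5034 = 0.554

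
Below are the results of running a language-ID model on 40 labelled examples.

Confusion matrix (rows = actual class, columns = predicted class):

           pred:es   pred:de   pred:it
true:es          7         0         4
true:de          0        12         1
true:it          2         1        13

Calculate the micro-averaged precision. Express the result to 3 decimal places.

0.800

Micro-averaging pools counts across classes: ΣTP=32, ΣFP=8, ΣFN=8.
Micro-precision = TP/(TP+FP) on pooled counts = 0.800 (equals overall accuracy in single-label multiclass).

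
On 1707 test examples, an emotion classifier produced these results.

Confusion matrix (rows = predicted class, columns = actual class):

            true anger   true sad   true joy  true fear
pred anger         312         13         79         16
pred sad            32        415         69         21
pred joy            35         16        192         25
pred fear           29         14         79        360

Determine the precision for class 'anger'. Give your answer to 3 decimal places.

0.743

precision = TP/(TP+FP).
anger: TP=312, FP=13+79+16=108 → 312/420 = 0.7429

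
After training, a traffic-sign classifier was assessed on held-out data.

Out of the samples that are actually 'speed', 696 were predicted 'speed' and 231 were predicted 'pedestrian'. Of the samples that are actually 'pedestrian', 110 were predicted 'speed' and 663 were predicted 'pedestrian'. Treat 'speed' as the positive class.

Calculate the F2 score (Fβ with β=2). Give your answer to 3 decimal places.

Fβ = (1+β²)·TP / ((1+β²)·TP + β²·FN + FP), with β²=4
= 5·696 / (5·696 + 4·231 + 110) = 0.771

0.771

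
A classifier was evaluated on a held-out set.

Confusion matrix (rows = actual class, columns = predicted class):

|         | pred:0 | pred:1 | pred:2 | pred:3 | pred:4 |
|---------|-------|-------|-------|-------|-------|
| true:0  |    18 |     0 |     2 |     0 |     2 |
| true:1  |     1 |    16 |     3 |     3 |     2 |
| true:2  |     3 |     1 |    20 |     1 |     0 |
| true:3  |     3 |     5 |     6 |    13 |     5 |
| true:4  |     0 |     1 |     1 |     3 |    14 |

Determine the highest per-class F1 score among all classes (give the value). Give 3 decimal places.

Per-class F1 score (2·TP/(2·TP+FP+FN)):
  0: TP=18, FP=1+3+3+0=7, FN=0+2+0+2=4 → 36/47 = 0.7660
  1: TP=16, FP=0+1+5+1=7, FN=1+3+3+2=9 → 32/48 = 0.6667
  2: TP=20, FP=2+3+6+1=12, FN=3+1+1+0=5 → 40/57 = 0.7018
  3: TP=13, FP=0+3+1+3=7, FN=3+5+6+5=19 → 26/52 = 0.5000
  4: TP=14, FP=2+2+0+5=9, FN=0+1+1+3=5 → 28/42 = 0.6667
Highest is class '0' with F1 score = 0.766.

0.766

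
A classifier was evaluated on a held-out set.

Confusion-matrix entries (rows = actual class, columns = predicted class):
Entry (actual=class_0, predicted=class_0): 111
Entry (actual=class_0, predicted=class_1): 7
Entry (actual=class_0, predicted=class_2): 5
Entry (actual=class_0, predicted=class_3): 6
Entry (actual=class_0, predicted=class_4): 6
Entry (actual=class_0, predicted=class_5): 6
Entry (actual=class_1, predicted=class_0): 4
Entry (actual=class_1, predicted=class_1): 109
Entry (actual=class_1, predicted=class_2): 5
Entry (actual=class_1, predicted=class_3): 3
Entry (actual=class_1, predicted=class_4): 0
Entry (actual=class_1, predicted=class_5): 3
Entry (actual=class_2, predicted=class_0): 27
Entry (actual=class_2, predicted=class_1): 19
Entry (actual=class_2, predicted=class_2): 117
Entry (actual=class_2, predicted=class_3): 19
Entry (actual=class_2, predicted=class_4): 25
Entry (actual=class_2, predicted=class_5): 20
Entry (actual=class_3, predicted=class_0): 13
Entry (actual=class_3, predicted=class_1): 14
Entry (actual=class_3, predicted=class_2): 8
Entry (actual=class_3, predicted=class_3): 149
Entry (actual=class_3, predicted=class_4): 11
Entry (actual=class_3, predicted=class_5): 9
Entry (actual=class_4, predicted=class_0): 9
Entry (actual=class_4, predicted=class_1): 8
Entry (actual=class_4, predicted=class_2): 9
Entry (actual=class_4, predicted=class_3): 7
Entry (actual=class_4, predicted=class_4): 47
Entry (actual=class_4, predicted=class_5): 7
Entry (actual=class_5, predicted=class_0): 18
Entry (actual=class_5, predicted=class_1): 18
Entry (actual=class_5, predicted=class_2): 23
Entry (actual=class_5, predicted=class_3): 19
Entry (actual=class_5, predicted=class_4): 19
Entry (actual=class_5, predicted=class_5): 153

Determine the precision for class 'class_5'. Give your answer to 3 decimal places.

0.773

Treat 'class_5' as positive and all other classes as negative.
precision = TP/(TP+FP).
class_5: TP=153, FP=6+3+20+9+7=45 → 153/198 = 0.7727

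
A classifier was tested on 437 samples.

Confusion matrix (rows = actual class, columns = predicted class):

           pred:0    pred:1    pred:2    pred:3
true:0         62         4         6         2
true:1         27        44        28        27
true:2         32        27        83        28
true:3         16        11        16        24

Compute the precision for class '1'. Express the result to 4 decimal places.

One-vs-rest for '1': TP = diagonal; FP = other classes predicted '1'; FN = '1' predicted as other.
precision = TP/(TP+FP).
1: TP=44, FP=4+27+11=42 → 44/86 = 0.51163

0.5116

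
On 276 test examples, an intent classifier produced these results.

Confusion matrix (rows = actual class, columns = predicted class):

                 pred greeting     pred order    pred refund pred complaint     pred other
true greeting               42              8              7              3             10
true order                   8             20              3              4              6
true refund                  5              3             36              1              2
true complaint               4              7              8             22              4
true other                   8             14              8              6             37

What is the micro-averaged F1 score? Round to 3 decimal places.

0.569

Micro-averaging pools counts across classes: ΣTP=157, ΣFP=119, ΣFN=119.
Micro-F1 score = 2·TP/(2·TP+FP+FN) on pooled counts = 0.569 (equals overall accuracy in single-label multiclass).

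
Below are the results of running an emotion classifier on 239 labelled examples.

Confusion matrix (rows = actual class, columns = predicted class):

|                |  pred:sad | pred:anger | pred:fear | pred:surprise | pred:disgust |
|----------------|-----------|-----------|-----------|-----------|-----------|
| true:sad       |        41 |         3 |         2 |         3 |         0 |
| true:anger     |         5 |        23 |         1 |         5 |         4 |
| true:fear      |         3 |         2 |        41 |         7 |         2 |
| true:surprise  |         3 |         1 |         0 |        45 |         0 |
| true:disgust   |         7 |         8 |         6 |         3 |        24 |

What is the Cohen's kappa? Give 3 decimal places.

0.659

Observed agreement pₒ = trace/N = 174/239 = 0.7280
Expected agreement pₑ = Σ (rowᵢ·colᵢ)/N² = (49·59 + 38·37 + 55·50 + 49·63 + 48·30)/239² = 0.2026
κ = (pₒ − pₑ)/(1 − pₑ) = (0.7280 − 0.2026)/(1 − 0.2026) = 0.659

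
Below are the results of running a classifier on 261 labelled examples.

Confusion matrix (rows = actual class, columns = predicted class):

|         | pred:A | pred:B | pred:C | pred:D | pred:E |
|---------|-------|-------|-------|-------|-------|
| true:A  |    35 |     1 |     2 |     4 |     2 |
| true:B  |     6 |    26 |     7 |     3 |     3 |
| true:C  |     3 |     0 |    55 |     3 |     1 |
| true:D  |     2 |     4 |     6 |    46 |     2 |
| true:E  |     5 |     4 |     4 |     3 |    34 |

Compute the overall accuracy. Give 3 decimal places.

0.751

Accuracy = trace / total = (35+26+55+46+34=196) / 261 = 196/261 = 0.751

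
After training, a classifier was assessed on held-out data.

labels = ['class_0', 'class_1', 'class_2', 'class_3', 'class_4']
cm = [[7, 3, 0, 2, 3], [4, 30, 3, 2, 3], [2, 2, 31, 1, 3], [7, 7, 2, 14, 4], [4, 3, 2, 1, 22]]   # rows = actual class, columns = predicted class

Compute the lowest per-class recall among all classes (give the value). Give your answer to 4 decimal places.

0.4118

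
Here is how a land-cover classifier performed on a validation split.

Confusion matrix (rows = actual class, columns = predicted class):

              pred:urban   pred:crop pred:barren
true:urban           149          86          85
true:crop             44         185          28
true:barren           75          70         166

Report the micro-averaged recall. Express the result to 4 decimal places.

Micro-averaging pools counts across classes: ΣTP=500, ΣFP=388, ΣFN=388.
Micro-recall = TP/(TP+FN) on pooled counts = 0.5631 (equals overall accuracy in single-label multiclass).

0.5631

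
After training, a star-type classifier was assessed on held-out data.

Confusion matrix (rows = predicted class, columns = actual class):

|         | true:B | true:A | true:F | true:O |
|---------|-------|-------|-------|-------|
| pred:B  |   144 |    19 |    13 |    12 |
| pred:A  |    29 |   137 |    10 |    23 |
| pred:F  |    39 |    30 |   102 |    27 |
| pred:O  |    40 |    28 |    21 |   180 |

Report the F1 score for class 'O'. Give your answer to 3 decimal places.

Treat 'O' as positive and all other classes as negative.
F1 score = 2·TP/(2·TP+FP+FN).
O: TP=180, FP=40+28+21=89, FN=12+23+27=62 → 360/511 = 0.7045

0.705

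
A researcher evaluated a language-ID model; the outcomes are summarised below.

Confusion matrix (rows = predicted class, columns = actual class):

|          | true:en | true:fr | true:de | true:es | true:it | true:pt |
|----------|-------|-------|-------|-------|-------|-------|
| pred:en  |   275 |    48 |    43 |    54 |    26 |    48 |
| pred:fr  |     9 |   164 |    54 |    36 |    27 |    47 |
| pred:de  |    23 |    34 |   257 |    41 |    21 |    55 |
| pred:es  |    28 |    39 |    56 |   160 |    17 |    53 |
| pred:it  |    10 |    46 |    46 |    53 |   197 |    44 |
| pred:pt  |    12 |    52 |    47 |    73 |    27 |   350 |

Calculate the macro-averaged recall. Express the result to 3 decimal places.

Per-class recall (TP/(TP+FN)):
  en: TP=275, FN=9+23+28+10+12=82 → 275/357 = 0.7703
  fr: TP=164, FN=48+34+39+46+52=219 → 164/383 = 0.4282
  de: TP=257, FN=43+54+56+46+47=246 → 257/503 = 0.5109
  es: TP=160, FN=54+36+41+53+73=257 → 160/417 = 0.3837
  it: TP=197, FN=26+27+21+17+27=118 → 197/315 = 0.6254
  pt: TP=350, FN=48+47+55+53+44=247 → 350/597 = 0.5863
Macro-recall = mean = (0.7703 + 0.4282 + 0.5109 + 0.3837 + 0.6254 + 0.5863) / 6 = 0.551

0.551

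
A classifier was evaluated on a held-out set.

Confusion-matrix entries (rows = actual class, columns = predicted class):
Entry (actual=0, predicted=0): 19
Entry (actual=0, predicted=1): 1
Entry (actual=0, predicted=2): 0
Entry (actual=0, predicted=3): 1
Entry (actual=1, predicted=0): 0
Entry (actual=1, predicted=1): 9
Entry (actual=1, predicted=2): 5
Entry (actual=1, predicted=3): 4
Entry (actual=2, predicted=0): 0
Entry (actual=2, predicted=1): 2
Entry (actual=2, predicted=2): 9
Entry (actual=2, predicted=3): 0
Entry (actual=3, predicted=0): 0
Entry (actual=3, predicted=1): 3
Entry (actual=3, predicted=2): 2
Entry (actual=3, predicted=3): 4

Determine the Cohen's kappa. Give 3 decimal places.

Observed agreement pₒ = trace/N = 41/59 = 0.6949
Expected agreement pₑ = Σ (rowᵢ·colᵢ)/N² = (21·19 + 18·15 + 11·16 + 9·9)/59² = 0.2660
κ = (pₒ − pₑ)/(1 − pₑ) = (0.6949 − 0.2660)/(1 − 0.2660) = 0.584

0.584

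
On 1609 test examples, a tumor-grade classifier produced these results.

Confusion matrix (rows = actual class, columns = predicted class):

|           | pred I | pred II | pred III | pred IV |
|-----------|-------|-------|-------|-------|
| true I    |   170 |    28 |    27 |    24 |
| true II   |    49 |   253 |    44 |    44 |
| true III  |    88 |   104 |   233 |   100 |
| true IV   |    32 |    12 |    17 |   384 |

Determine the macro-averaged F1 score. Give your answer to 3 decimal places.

0.636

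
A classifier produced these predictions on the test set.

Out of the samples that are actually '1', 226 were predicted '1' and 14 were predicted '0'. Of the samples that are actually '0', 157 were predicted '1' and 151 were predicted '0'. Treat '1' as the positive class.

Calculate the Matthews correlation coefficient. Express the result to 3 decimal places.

0.467

MCC = (TP·TN − FP·FN) / √((TP+FP)(TP+FN)(TN+FP)(TN+FN))
Numerator = 226·151 − 157·14 = 31928
Denominator = √(383·240·308·165) = √4671374400 = 68347.4535
MCC = 31928 / 68347.4535 = 0.467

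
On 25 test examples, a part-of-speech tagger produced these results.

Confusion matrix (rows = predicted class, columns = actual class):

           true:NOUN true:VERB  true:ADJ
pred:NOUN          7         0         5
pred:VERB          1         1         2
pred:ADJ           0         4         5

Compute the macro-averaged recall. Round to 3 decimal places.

Per-class recall (TP/(TP+FN)):
  NOUN: TP=7, FN=1+0=1 → 7/8 = 0.8750
  VERB: TP=1, FN=0+4=4 → 1/5 = 0.2000
  ADJ: TP=5, FN=5+2=7 → 5/12 = 0.4167
Macro-recall = mean = (0.8750 + 0.2000 + 0.4167) / 3 = 0.497

0.497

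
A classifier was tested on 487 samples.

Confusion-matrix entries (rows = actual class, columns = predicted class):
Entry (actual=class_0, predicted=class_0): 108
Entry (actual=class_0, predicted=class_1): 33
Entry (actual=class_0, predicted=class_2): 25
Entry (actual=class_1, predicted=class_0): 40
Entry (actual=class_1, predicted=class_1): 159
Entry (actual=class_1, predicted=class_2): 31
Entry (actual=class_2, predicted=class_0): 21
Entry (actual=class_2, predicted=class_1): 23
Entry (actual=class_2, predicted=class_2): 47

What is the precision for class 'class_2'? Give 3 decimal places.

0.456

Treat 'class_2' as positive and all other classes as negative.
precision = TP/(TP+FP).
class_2: TP=47, FP=25+31=56 → 47/103 = 0.4563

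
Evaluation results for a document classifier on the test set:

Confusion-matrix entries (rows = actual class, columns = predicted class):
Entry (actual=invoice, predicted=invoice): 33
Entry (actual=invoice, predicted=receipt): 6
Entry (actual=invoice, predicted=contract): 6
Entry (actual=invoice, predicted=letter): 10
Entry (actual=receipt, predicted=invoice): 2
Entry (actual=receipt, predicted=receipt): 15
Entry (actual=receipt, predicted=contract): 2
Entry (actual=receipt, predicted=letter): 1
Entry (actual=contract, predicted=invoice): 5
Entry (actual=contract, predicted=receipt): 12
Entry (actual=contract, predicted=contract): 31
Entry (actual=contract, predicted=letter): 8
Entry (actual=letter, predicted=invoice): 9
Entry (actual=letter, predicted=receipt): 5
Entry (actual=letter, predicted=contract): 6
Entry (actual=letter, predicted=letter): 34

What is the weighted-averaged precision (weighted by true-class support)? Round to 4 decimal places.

0.6387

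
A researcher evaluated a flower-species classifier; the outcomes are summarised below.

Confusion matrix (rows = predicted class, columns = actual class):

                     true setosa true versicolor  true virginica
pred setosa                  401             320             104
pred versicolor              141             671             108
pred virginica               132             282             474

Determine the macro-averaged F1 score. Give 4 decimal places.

0.5831

Per-class F1 score (2·TP/(2·TP+FP+FN)):
  setosa: TP=401, FP=320+104=424, FN=141+132=273 → 802/1499 = 0.53502
  versicolor: TP=671, FP=141+108=249, FN=320+282=602 → 1342/2193 = 0.61195
  virginica: TP=474, FP=132+282=414, FN=104+108=212 → 948/1574 = 0.60229
Macro-F1 score = mean = (0.53502 + 0.61195 + 0.60229) / 3 = 0.5831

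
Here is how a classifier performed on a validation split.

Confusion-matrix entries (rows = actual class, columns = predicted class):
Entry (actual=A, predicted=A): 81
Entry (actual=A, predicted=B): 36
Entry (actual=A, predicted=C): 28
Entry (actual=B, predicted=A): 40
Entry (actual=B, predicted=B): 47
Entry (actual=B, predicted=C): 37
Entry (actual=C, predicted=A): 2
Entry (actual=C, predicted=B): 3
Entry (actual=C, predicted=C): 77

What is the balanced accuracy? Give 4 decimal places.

0.6256

Balanced accuracy = mean of per-class recall.
  A: recall = 81/145 = 0.55862
  B: recall = 47/124 = 0.37903
  C: recall = 77/82 = 0.93902
Mean = (0.55862 + 0.37903 + 0.93902) / 3 = 0.6256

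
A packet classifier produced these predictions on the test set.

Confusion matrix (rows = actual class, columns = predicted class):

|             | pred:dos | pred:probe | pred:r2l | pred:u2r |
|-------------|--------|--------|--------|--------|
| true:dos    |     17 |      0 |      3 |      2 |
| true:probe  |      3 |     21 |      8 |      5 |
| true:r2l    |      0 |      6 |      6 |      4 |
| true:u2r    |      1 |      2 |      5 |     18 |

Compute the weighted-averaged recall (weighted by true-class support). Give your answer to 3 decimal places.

0.614

Per-class recall (TP/(TP+FN)):
  dos: TP=17, FN=0+3+2=5 → 17/22 = 0.7727
  probe: TP=21, FN=3+8+5=16 → 21/37 = 0.5676
  r2l: TP=6, FN=0+6+4=10 → 6/16 = 0.3750
  u2r: TP=18, FN=1+2+5=8 → 18/26 = 0.6923
Weighted-recall = Σ (supportᵢ/N)·recallᵢ with N=101: (22/101)·0.7727 + (37/101)·0.5676 + (16/101)·0.3750 + (26/101)·0.6923 = 0.614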